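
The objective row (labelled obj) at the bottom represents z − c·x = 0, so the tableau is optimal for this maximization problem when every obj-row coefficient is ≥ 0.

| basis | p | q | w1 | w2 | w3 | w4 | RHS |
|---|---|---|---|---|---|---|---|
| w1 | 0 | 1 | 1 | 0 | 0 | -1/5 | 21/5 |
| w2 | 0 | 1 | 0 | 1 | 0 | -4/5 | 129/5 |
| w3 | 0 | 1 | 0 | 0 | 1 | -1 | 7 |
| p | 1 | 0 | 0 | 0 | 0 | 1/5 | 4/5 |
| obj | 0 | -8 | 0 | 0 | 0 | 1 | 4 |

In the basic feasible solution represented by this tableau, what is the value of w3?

7

w3 is basic (row 3); its value is the RHS of that row, 7.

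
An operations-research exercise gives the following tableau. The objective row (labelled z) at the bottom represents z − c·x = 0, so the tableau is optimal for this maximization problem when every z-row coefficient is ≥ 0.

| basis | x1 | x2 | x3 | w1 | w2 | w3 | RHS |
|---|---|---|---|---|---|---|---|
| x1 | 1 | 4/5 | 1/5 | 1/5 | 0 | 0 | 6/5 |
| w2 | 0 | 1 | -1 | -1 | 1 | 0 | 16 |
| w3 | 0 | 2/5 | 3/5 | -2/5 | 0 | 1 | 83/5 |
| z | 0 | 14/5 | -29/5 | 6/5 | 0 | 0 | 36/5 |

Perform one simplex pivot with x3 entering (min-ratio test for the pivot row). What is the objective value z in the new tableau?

42

Ratio test on column x3 — row 1: (6/5)/(1/5) = 6; row 2: entry -1 ≤ 0; row 3: (83/5)/(3/5) = 83/3. Minimum is 6 at row 1 (x1 leaves); pivot element 1/5.
Pivot on row 1; the z-row RHS becomes 36/5 − (-29/5)·6 = 42.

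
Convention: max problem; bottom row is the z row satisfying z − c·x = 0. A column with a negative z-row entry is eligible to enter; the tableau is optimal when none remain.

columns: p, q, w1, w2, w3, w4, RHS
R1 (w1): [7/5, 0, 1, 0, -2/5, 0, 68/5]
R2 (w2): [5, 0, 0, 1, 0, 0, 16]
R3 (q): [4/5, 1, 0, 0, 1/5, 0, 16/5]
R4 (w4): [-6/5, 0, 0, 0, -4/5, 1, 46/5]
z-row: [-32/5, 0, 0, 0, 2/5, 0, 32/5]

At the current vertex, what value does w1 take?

68/5

w1 is basic (row 1); its value is the RHS of that row, 68/5.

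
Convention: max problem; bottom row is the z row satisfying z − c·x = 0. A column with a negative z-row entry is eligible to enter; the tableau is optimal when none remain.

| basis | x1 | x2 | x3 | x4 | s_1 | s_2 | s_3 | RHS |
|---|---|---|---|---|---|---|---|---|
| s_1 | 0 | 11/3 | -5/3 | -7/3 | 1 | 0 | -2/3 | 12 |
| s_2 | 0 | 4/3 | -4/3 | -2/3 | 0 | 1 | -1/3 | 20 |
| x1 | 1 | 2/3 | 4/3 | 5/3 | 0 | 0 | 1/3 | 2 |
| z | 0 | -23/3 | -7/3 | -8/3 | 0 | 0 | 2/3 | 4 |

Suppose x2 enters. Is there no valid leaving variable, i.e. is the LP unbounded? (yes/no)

Column x2 has positive entries in row(s) 1, 2, 3, so the ratio test bounds it — not unbounded.

no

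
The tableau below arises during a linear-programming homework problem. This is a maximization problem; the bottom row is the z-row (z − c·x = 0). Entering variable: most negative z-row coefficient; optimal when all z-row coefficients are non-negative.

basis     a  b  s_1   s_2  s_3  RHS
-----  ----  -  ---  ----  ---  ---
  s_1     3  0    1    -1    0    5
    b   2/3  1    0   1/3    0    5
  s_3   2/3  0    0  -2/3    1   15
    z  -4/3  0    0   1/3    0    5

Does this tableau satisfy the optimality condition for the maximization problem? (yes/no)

no

The z-row has a negative entry -4/3 in column a, so it is not optimal.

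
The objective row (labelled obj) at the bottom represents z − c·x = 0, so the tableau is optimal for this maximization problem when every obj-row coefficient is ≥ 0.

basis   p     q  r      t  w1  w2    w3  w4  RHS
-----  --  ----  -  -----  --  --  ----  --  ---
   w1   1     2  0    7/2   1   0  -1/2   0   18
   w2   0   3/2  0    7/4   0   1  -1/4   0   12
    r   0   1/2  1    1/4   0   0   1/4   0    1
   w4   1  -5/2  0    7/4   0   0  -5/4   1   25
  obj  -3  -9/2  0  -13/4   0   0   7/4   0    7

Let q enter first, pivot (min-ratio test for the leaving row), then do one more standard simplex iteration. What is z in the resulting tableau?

Ratio test on column q — row 1: 18/2 = 9; row 2: 12/(3/2) = 8; row 3: 1/(1/2) = 2; row 4: entry -5/2 ≤ 0. Minimum is 2 at row 3 (r leaves); pivot element 1/2.
Pivot on row 3; the obj-row RHS becomes 7 − (-9/2)·2 = 16.
Next entering variable (most negative obj-row entry -3): p.
Ratio test on column p — row 1: 14/1 = 14; row 2: entry 0 ≤ 0; row 3: entry 0 ≤ 0; row 4: 30/1 = 30. Minimum is 14 at row 1 (w1 leaves); pivot element 1.
After the second pivot the obj-row RHS is 16 − (-3)·14 = 58.

58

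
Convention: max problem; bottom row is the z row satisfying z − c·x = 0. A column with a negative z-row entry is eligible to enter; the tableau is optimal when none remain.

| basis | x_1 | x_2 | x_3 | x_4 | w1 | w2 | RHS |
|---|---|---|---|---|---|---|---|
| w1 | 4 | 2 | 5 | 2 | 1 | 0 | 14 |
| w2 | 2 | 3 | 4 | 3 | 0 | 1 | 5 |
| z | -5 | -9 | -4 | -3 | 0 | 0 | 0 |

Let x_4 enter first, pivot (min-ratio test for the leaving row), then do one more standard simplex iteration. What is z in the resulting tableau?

15

Ratio test on column x_4 — row 1: 14/2 = 7; row 2: 5/3 = 5/3. Minimum is 5/3 at row 2 (w2 leaves); pivot element 3.
Pivot on row 2; the z-row RHS becomes 0 − (-3)·(5/3) = 5.
Next entering variable (most negative z-row entry -6): x_2.
Ratio test on column x_2 — row 1: entry 0 ≤ 0; row 2: (5/3)/1 = 5/3. Minimum is 5/3 at row 2 (x_4 leaves); pivot element 1.
After the second pivot the z-row RHS is 5 − (-6)·(5/3) = 15.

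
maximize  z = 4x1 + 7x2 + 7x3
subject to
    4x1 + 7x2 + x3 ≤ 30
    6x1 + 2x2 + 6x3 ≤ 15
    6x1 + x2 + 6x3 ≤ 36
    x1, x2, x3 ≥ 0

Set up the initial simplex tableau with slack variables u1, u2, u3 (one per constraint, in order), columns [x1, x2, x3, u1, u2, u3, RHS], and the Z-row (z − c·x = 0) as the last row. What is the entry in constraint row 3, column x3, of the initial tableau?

Constraint 3 has coefficient 6 on x3.

6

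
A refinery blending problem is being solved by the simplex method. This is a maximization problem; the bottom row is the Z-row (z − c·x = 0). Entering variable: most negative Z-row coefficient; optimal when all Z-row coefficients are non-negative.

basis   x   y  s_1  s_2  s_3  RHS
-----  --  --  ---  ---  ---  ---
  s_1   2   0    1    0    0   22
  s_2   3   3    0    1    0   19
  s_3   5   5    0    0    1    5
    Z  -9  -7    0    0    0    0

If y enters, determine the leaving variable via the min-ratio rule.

Column y entries and ratios — s_1: 0 ≤ 0, skip; s_2: 19/3 = 19/3; s_3: 5/5 = 1.
Smallest ratio is 1 in the row of s_3, so s_3 leaves.

s_3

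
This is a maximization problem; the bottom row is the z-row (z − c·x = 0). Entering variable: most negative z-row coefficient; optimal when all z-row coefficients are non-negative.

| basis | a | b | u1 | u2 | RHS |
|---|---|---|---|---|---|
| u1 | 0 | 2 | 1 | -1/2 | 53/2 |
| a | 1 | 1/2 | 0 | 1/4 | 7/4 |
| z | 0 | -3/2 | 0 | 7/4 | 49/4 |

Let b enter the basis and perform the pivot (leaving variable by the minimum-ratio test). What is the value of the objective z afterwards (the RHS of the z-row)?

35/2

Ratio test on column b — row 1: (53/2)/2 = 53/4; row 2: (7/4)/(1/2) = 7/2. Minimum is 7/2 at row 2 (a leaves); pivot element 1/2.
Pivot on row 2; the z-row RHS becomes 49/4 − (-3/2)·(7/2) = 35/2.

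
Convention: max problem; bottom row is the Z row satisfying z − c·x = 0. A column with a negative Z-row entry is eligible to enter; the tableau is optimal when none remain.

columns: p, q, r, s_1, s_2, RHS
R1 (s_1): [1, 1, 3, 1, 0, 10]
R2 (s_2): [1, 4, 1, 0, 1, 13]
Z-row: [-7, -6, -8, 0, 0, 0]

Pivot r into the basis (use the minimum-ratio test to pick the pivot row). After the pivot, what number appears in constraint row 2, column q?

11/3

Ratio test on column r — row 1: 10/3 = 10/3; row 2: 13/1 = 13. Minimum is 10/3 at row 1 (s_1 leaves); pivot element 3.
Divide row 1 by 3; eliminate column r from the other rows.
Row 2 update in column q: 4 − 1·(1/3) = 11/3.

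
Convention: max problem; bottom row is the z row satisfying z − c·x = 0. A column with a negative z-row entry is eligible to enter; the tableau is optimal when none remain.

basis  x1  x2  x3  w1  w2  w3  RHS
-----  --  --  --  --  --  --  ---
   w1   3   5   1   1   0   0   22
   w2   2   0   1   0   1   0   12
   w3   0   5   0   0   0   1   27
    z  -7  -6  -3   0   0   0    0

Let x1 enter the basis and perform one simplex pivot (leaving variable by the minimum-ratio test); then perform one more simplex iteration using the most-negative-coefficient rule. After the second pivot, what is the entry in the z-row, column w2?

Ratio test on column x1 — row 1: 22/3 = 22/3; row 2: 12/2 = 6; row 3: entry 0 ≤ 0. Minimum is 6 at row 2 (w2 leaves); pivot element 2.
Divide row 2 by 2; eliminate column x1 from the other rows.
Second iteration: most negative z-row entry is -6 in column x2, so x2 enters.
Ratio test on column x2 — row 1: 4/5 = 4/5; row 2: entry 0 ≤ 0; row 3: 27/5 = 27/5. Minimum is 4/5 at row 1 (w1 leaves); pivot element 5.
Divide row 1 by 5; eliminate column x2 from the other rows.
After both pivots, the entry at the z-row, column w2 is 17/10.

17/10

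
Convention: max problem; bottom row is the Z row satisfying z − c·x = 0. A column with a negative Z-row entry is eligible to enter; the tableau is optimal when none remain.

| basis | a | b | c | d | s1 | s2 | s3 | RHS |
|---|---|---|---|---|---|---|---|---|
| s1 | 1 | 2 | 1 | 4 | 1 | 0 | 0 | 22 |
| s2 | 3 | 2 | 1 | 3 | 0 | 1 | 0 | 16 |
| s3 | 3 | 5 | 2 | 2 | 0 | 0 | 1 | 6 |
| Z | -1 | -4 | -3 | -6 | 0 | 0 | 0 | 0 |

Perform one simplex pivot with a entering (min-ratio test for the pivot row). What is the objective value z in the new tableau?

2

Ratio test on column a — row 1: 22/1 = 22; row 2: 16/3 = 16/3; row 3: 6/3 = 2. Minimum is 2 at row 3 (s3 leaves); pivot element 3.
Pivot on row 3; the Z-row RHS becomes 0 − (-1)·2 = 2.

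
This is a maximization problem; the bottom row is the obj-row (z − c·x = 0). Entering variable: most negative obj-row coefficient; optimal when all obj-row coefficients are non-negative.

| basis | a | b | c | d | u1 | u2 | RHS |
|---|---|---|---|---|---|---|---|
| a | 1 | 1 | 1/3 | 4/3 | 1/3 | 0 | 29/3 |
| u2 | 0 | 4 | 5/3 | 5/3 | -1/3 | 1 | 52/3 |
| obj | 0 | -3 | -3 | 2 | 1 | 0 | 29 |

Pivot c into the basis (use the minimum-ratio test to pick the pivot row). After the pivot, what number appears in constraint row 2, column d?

Ratio test on column c — row 1: (29/3)/(1/3) = 29; row 2: (52/3)/(5/3) = 52/5. Minimum is 52/5 at row 2 (u2 leaves); pivot element 5/3.
Divide row 2 by 5/3; eliminate column c from the other rows.
In the new row 2, the d entry is the old entry divided by the pivot: (5/3)/(5/3) = 1.

1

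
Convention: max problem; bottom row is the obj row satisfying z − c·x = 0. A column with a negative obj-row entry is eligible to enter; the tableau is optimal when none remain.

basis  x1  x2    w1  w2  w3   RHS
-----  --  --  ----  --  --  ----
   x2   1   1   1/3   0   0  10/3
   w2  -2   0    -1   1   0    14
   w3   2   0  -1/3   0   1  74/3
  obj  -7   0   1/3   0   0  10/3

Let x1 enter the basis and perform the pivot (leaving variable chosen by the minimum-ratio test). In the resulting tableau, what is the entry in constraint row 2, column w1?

Ratio test on column x1 — row 1: (10/3)/1 = 10/3; row 2: entry -2 ≤ 0; row 3: (74/3)/2 = 37/3. Minimum is 10/3 at row 1 (x2 leaves); pivot element 1.
Divide row 1 by 1; eliminate column x1 from the other rows.
Row 2 update in column w1: -1 − (-2)·(1/3) = -1/3.

-1/3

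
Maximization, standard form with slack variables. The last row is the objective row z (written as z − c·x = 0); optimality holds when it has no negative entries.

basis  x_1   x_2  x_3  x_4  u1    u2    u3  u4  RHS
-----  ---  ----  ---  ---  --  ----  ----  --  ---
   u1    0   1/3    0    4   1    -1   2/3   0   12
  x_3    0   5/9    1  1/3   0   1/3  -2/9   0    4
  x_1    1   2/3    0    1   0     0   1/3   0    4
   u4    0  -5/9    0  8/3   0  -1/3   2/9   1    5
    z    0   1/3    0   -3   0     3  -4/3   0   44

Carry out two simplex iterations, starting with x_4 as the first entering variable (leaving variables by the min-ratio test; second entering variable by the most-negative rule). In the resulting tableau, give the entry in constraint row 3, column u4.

-3/2

Ratio test on column x_4 — row 1: 12/4 = 3; row 2: 4/(1/3) = 12; row 3: 4/1 = 4; row 4: 5/(8/3) = 15/8. Minimum is 15/8 at row 4 (u4 leaves); pivot element 8/3.
Divide row 4 by 8/3; eliminate column x_4 from the other rows.
Second iteration: most negative z-row entry is -13/12 in column u3, so u3 enters.
Ratio test on column u3 — row 1: (9/2)/(1/3) = 27/2; row 2: entry -1/4 ≤ 0; row 3: (17/8)/(1/4) = 17/2; row 4: (15/8)/(1/12) = 45/2. Minimum is 17/2 at row 3 (x_1 leaves); pivot element 1/4.
Divide row 3 by 1/4; eliminate column u3 from the other rows.
After both pivots, the entry at constraint row 3, column u4 is -3/2.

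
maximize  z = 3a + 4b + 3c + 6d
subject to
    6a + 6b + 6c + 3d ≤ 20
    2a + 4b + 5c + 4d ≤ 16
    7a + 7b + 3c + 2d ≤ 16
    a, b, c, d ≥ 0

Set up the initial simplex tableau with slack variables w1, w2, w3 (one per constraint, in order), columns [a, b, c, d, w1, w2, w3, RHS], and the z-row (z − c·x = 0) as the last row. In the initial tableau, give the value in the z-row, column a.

-3

The z-row carries the negated objective coefficients: the a entry is -3.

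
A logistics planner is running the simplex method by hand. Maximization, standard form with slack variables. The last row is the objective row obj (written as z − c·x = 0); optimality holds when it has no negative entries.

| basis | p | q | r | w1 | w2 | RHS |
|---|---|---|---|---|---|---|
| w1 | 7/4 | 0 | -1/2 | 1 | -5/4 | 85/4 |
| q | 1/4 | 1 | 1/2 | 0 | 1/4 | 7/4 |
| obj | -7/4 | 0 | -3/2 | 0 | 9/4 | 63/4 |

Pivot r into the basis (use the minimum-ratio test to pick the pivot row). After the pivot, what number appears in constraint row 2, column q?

Ratio test on column r — row 1: entry -1/2 ≤ 0; row 2: (7/4)/(1/2) = 7/2. Minimum is 7/2 at row 2 (q leaves); pivot element 1/2.
Divide row 2 by 1/2; eliminate column r from the other rows.
In the new row 2, the q entry is the old entry divided by the pivot: 1/(1/2) = 2.

2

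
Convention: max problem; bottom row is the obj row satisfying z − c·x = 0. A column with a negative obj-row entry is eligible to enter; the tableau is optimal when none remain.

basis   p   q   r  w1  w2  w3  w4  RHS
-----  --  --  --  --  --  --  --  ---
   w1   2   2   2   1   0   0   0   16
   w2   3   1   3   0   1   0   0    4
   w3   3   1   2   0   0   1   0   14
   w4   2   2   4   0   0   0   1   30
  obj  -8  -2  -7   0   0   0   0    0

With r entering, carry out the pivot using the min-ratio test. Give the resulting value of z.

Ratio test on column r — row 1: 16/2 = 8; row 2: 4/3 = 4/3; row 3: 14/2 = 7; row 4: 30/4 = 15/2. Minimum is 4/3 at row 2 (w2 leaves); pivot element 3.
Pivot on row 2; the obj-row RHS becomes 0 − (-7)·(4/3) = 28/3.

28/3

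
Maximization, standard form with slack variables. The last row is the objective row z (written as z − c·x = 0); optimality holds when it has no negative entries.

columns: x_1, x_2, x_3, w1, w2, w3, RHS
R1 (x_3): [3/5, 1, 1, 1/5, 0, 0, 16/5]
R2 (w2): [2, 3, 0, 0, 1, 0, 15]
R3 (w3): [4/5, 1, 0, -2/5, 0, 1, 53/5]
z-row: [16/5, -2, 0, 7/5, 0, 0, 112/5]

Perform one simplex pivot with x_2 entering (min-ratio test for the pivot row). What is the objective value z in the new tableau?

Ratio test on column x_2 — row 1: (16/5)/1 = 16/5; row 2: 15/3 = 5; row 3: (53/5)/1 = 53/5. Minimum is 16/5 at row 1 (x_3 leaves); pivot element 1.
Pivot on row 1; the z-row RHS becomes 112/5 − (-2)·(16/5) = 144/5.

144/5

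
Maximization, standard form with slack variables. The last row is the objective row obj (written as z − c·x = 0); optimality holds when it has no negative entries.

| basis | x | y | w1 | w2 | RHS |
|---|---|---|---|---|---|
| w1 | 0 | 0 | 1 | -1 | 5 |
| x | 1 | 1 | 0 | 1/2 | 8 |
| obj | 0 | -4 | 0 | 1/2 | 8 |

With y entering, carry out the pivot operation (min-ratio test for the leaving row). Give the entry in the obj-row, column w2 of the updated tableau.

5/2

Ratio test on column y — row 1: entry 0 ≤ 0; row 2: 8/1 = 8. Minimum is 8 at row 2 (x leaves); pivot element 1.
Divide row 2 by 1; eliminate column y from the other rows.
obj-row update in column w2: 1/2 − (-4)·(1/2) = 5/2.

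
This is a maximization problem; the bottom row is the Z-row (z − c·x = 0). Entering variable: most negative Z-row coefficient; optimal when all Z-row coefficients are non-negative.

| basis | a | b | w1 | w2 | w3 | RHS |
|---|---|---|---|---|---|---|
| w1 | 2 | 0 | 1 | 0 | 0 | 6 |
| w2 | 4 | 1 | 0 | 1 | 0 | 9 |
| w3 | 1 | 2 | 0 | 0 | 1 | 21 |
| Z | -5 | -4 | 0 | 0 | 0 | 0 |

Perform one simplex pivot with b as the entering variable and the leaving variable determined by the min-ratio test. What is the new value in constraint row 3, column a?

-7

Ratio test on column b — row 1: entry 0 ≤ 0; row 2: 9/1 = 9; row 3: 21/2 = 21/2. Minimum is 9 at row 2 (w2 leaves); pivot element 1.
Divide row 2 by 1; eliminate column b from the other rows.
Row 3 update in column a: 1 − 2·4 = -7.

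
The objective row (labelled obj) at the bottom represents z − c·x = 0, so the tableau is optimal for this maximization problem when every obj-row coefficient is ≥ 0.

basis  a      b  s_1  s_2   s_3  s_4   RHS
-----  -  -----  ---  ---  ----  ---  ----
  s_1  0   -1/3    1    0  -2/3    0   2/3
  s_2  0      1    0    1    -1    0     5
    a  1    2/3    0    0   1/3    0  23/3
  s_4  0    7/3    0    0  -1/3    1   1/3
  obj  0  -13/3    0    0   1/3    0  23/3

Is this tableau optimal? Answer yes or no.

The obj-row has a negative entry -13/3 in column b, so it is not optimal.

no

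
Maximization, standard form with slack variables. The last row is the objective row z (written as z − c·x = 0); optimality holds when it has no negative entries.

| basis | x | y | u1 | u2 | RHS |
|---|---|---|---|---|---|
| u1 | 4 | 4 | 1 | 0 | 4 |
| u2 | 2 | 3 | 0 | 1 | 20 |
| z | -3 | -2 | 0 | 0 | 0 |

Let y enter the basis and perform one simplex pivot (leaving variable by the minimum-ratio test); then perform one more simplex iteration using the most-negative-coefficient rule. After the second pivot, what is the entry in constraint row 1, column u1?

1/4

Ratio test on column y — row 1: 4/4 = 1; row 2: 20/3 = 20/3. Minimum is 1 at row 1 (u1 leaves); pivot element 4.
Divide row 1 by 4; eliminate column y from the other rows.
Second iteration: most negative z-row entry is -1 in column x, so x enters.
Ratio test on column x — row 1: 1/1 = 1; row 2: entry -1 ≤ 0. Minimum is 1 at row 1 (y leaves); pivot element 1.
Divide row 1 by 1; eliminate column x from the other rows.
After both pivots, the entry at constraint row 1, column u1 is 1/4.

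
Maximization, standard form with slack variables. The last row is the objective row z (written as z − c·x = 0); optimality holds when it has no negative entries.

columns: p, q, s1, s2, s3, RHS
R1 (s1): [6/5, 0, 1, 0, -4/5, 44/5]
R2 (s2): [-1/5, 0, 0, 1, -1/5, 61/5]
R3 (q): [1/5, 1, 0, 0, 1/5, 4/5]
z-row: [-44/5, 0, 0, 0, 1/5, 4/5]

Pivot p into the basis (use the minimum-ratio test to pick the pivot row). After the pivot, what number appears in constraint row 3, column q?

5

Ratio test on column p — row 1: (44/5)/(6/5) = 22/3; row 2: entry -1/5 ≤ 0; row 3: (4/5)/(1/5) = 4. Minimum is 4 at row 3 (q leaves); pivot element 1/5.
Divide row 3 by 1/5; eliminate column p from the other rows.
In the new row 3, the q entry is the old entry divided by the pivot: 1/(1/5) = 5.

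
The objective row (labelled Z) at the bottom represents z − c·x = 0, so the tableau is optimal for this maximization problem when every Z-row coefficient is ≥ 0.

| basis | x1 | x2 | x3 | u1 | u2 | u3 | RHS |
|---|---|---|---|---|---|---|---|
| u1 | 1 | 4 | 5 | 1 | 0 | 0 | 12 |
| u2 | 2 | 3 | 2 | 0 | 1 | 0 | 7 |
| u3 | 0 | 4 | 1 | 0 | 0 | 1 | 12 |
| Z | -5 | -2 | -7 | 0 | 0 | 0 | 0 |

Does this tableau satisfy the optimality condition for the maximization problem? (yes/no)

The Z-row has a negative entry -7 in column x3, so it is not optimal.

no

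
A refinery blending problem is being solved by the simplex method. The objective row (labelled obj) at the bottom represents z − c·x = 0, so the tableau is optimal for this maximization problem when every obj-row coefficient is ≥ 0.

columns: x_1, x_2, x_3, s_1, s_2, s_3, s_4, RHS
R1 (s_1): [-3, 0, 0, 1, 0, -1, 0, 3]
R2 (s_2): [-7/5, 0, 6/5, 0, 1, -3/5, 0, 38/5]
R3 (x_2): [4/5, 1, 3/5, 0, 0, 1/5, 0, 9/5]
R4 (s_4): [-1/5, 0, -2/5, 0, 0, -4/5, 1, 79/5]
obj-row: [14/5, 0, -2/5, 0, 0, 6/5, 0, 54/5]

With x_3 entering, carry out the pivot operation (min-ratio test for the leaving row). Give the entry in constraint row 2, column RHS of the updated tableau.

Ratio test on column x_3 — row 1: entry 0 ≤ 0; row 2: (38/5)/(6/5) = 19/3; row 3: (9/5)/(3/5) = 3; row 4: entry -2/5 ≤ 0. Minimum is 3 at row 3 (x_2 leaves); pivot element 3/5.
Divide row 3 by 3/5; eliminate column x_3 from the other rows.
Row 2 update in column RHS: 38/5 − (6/5)·3 = 4.

4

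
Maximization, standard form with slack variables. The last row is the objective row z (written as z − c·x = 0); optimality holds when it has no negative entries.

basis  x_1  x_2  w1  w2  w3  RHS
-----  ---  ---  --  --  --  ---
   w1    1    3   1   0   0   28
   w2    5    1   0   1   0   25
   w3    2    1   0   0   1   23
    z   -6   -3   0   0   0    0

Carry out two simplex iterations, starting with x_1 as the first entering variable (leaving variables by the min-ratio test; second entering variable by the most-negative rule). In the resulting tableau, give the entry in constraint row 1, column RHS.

115/14

Ratio test on column x_1 — row 1: 28/1 = 28; row 2: 25/5 = 5; row 3: 23/2 = 23/2. Minimum is 5 at row 2 (w2 leaves); pivot element 5.
Divide row 2 by 5; eliminate column x_1 from the other rows.
Second iteration: most negative z-row entry is -9/5 in column x_2, so x_2 enters.
Ratio test on column x_2 — row 1: 23/(14/5) = 115/14; row 2: 5/(1/5) = 25; row 3: 13/(3/5) = 65/3. Minimum is 115/14 at row 1 (w1 leaves); pivot element 14/5.
Divide row 1 by 14/5; eliminate column x_2 from the other rows.
After both pivots, the entry at constraint row 1, column RHS is 115/14.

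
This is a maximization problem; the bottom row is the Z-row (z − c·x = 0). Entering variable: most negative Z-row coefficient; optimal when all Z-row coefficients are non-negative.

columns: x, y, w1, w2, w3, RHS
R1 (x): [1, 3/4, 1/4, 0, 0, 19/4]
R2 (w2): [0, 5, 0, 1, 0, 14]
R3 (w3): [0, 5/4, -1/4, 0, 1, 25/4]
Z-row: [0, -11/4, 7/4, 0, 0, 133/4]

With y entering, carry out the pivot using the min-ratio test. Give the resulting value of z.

819/20

Ratio test on column y — row 1: (19/4)/(3/4) = 19/3; row 2: 14/5 = 14/5; row 3: (25/4)/(5/4) = 5. Minimum is 14/5 at row 2 (w2 leaves); pivot element 5.
Pivot on row 2; the Z-row RHS becomes 133/4 − (-11/4)·(14/5) = 819/20.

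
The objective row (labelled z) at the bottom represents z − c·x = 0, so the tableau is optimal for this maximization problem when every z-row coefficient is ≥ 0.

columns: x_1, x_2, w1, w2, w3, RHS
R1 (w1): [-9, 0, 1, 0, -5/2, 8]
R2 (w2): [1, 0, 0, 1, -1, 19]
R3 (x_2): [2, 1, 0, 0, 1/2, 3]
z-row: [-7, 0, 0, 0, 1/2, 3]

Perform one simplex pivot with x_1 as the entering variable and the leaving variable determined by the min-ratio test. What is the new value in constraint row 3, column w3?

1/4

Ratio test on column x_1 — row 1: entry -9 ≤ 0; row 2: 19/1 = 19; row 3: 3/2 = 3/2. Minimum is 3/2 at row 3 (x_2 leaves); pivot element 2.
Divide row 3 by 2; eliminate column x_1 from the other rows.
In the new row 3, the w3 entry is the old entry divided by the pivot: (1/2)/2 = 1/4.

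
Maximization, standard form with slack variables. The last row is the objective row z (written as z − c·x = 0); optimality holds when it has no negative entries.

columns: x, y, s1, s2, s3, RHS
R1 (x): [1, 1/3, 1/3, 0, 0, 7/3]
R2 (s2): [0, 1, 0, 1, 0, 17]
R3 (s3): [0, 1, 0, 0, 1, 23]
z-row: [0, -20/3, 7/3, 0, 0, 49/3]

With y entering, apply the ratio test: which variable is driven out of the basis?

Column y entries and ratios — x: (7/3)/(1/3) = 7; s2: 17/1 = 17; s3: 23/1 = 23.
Smallest ratio is 7 in the row of x, so x leaves.

x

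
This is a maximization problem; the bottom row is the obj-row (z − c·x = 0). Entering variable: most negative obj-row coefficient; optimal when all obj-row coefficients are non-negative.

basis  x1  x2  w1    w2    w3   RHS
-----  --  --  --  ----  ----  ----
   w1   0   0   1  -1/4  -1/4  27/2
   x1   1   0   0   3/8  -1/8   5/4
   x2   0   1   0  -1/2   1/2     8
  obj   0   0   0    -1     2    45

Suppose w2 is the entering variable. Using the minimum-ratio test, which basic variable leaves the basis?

x1

Column w2 entries and ratios — w1: -1/4 ≤ 0, skip; x1: (5/4)/(3/8) = 10/3; x2: -1/2 ≤ 0, skip.
Smallest ratio is 10/3 in the row of x1, so x1 leaves.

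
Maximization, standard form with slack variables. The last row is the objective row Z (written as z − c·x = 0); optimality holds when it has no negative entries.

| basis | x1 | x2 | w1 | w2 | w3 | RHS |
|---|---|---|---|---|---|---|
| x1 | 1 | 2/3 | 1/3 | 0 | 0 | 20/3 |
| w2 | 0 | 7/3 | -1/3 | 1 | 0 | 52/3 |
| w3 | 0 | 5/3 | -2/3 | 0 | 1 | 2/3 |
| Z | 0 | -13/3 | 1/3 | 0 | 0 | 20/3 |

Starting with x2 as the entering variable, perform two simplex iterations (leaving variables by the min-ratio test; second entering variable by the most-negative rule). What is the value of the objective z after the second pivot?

70/3

Ratio test on column x2 — row 1: (20/3)/(2/3) = 10; row 2: (52/3)/(7/3) = 52/7; row 3: (2/3)/(5/3) = 2/5. Minimum is 2/5 at row 3 (w3 leaves); pivot element 5/3.
Pivot on row 3; the Z-row RHS becomes 20/3 − (-13/3)·(2/5) = 42/5.
Next entering variable (most negative Z-row entry -7/5): w1.
Ratio test on column w1 — row 1: (32/5)/(3/5) = 32/3; row 2: (82/5)/(3/5) = 82/3; row 3: entry -2/5 ≤ 0. Minimum is 32/3 at row 1 (x1 leaves); pivot element 3/5.
After the second pivot the Z-row RHS is 42/5 − (-7/5)·(32/3) = 70/3.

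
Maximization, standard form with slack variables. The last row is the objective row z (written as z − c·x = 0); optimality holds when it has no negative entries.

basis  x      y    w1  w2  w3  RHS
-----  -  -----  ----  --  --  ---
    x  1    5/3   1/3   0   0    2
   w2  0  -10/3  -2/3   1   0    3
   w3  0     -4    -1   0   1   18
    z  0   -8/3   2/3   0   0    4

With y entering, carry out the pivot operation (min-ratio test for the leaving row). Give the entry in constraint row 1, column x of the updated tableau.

Ratio test on column y — row 1: 2/(5/3) = 6/5; row 2: entry -10/3 ≤ 0; row 3: entry -4 ≤ 0. Minimum is 6/5 at row 1 (x leaves); pivot element 5/3.
Divide row 1 by 5/3; eliminate column y from the other rows.
In the new row 1, the x entry is the old entry divided by the pivot: 1/(5/3) = 3/5.

3/5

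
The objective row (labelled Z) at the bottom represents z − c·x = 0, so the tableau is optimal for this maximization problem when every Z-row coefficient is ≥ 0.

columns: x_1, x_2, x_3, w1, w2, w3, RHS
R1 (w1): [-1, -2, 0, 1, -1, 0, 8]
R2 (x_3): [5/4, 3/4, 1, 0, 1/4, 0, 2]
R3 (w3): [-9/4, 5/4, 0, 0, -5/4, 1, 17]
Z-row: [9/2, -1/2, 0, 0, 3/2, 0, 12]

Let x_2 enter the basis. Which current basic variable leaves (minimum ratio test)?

Column x_2 entries and ratios — w1: -2 ≤ 0, skip; x_3: 2/(3/4) = 8/3; w3: 17/(5/4) = 68/5.
Smallest ratio is 8/3 in the row of x_3, so x_3 leaves.

x_3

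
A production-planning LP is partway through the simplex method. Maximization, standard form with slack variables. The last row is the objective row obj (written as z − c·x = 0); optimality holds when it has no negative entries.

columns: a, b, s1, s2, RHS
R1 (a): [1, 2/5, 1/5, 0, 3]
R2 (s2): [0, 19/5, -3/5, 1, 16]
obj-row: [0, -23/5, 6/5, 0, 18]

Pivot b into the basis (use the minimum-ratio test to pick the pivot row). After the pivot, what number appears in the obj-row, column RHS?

710/19

Ratio test on column b — row 1: 3/(2/5) = 15/2; row 2: 16/(19/5) = 80/19. Minimum is 80/19 at row 2 (s2 leaves); pivot element 19/5.
Divide row 2 by 19/5; eliminate column b from the other rows.
obj-row update in column RHS: 18 − (-23/5)·(80/19) = 710/19.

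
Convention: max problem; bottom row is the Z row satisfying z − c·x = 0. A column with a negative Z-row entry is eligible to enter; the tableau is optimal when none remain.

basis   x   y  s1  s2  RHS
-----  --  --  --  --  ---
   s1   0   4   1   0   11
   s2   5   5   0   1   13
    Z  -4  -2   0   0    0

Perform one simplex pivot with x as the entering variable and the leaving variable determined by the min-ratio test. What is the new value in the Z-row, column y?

Ratio test on column x — row 1: entry 0 ≤ 0; row 2: 13/5 = 13/5. Minimum is 13/5 at row 2 (s2 leaves); pivot element 5.
Divide row 2 by 5; eliminate column x from the other rows.
Z-row update in column y: -2 − (-4)·1 = 2.

2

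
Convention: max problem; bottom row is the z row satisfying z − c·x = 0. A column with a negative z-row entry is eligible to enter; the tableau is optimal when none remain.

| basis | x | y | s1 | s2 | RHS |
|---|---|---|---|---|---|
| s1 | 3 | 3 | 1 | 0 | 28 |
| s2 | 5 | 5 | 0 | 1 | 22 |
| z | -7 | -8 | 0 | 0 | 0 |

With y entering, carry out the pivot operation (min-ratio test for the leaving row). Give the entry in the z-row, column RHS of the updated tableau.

Ratio test on column y — row 1: 28/3 = 28/3; row 2: 22/5 = 22/5. Minimum is 22/5 at row 2 (s2 leaves); pivot element 5.
Divide row 2 by 5; eliminate column y from the other rows.
z-row update in column RHS: 0 − (-8)·(22/5) = 176/5.

176/5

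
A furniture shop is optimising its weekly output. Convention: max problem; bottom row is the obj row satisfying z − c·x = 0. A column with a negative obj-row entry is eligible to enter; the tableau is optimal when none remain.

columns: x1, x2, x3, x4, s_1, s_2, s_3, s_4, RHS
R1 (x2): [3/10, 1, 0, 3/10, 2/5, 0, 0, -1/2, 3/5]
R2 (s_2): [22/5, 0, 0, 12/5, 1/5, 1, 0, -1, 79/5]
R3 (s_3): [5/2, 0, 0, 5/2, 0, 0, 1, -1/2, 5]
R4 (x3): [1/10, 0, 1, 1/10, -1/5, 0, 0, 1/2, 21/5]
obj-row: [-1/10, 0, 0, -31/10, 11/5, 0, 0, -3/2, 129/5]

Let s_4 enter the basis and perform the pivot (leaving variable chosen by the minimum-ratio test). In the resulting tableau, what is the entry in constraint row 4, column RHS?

42/5

Ratio test on column s_4 — row 1: entry -1/2 ≤ 0; row 2: entry -1 ≤ 0; row 3: entry -1/2 ≤ 0; row 4: (21/5)/(1/2) = 42/5. Minimum is 42/5 at row 4 (x3 leaves); pivot element 1/2.
Divide row 4 by 1/2; eliminate column s_4 from the other rows.
In the new row 4, the RHS entry is the old entry divided by the pivot: (21/5)/(1/2) = 42/5.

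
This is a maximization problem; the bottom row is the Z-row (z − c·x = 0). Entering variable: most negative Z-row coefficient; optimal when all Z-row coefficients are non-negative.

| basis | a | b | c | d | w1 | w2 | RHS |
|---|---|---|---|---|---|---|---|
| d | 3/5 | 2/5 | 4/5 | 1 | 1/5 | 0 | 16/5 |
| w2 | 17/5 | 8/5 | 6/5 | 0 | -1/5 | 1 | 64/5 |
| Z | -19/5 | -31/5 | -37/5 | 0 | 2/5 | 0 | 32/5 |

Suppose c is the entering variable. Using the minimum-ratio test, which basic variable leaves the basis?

d

Column c entries and ratios — d: (16/5)/(4/5) = 4; w2: (64/5)/(6/5) = 32/3.
Smallest ratio is 4 in the row of d, so d leaves.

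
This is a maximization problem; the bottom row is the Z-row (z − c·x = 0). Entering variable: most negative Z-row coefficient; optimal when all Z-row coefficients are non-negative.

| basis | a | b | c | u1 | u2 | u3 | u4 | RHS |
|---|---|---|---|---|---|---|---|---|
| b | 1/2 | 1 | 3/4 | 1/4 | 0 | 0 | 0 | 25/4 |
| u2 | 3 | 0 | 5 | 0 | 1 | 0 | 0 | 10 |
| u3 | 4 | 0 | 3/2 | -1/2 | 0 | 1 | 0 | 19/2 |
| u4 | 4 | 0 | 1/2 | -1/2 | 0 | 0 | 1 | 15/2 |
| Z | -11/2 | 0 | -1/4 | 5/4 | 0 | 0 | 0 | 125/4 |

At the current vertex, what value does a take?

a is not in the basis, so in the current basic feasible solution a = 0.

0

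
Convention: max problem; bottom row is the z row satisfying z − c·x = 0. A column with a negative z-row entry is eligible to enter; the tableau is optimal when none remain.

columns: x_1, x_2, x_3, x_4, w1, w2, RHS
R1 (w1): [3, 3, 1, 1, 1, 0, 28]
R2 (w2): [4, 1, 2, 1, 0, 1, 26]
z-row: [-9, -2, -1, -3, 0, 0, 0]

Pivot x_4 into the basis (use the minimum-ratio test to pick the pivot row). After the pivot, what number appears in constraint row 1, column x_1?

Ratio test on column x_4 — row 1: 28/1 = 28; row 2: 26/1 = 26. Minimum is 26 at row 2 (w2 leaves); pivot element 1.
Divide row 2 by 1; eliminate column x_4 from the other rows.
Row 1 update in column x_1: 3 − 1·4 = -1.

-1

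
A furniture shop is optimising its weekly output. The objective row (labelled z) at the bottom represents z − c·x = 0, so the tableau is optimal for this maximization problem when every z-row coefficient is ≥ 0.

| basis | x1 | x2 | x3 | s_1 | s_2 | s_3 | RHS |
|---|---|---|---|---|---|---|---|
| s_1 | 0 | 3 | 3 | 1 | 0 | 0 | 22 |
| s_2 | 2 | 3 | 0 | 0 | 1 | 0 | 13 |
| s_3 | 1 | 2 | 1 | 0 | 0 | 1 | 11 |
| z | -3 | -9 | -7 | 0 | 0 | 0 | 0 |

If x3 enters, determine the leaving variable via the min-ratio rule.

s_1

Column x3 entries and ratios — s_1: 22/3 = 22/3; s_2: 0 ≤ 0, skip; s_3: 11/1 = 11.
Smallest ratio is 22/3 in the row of s_1, so s_1 leaves.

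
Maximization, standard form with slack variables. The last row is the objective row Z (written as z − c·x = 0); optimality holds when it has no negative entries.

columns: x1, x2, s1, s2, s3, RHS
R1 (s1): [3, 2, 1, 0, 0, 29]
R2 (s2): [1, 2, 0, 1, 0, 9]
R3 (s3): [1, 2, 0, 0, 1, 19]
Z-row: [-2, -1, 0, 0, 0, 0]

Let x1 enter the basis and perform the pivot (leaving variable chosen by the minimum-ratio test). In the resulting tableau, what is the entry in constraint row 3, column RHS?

Ratio test on column x1 — row 1: 29/3 = 29/3; row 2: 9/1 = 9; row 3: 19/1 = 19. Minimum is 9 at row 2 (s2 leaves); pivot element 1.
Divide row 2 by 1; eliminate column x1 from the other rows.
Row 3 update in column RHS: 19 − 1·9 = 10.

10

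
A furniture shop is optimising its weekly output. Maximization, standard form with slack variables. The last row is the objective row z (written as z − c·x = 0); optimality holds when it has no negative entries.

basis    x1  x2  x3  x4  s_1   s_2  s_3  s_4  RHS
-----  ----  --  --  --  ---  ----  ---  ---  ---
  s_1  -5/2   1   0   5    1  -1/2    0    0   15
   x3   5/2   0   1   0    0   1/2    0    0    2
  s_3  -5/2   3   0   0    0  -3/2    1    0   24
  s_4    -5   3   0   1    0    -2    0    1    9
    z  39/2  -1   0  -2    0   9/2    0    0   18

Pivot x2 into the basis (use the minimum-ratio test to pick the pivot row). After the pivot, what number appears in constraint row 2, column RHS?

Ratio test on column x2 — row 1: 15/1 = 15; row 2: entry 0 ≤ 0; row 3: 24/3 = 8; row 4: 9/3 = 3. Minimum is 3 at row 4 (s_4 leaves); pivot element 3.
Divide row 4 by 3; eliminate column x2 from the other rows.
Row 2 update in column RHS: 2 − 0·3 = 2.

2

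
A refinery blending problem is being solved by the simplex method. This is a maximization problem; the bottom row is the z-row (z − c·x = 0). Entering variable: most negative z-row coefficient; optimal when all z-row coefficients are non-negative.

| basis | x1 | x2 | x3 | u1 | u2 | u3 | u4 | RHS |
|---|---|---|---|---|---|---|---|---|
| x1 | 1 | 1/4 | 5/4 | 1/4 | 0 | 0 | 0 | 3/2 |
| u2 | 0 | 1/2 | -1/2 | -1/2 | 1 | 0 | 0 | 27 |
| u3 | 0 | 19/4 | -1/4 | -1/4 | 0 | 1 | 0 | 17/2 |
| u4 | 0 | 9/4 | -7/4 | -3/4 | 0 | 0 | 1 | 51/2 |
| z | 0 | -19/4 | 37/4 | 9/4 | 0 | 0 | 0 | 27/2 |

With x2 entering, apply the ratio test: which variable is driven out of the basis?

u3

Column x2 entries and ratios — x1: (3/2)/(1/4) = 6; u2: 27/(1/2) = 54; u3: (17/2)/(19/4) = 34/19; u4: (51/2)/(9/4) = 34/3.
Smallest ratio is 34/19 in the row of u3, so u3 leaves.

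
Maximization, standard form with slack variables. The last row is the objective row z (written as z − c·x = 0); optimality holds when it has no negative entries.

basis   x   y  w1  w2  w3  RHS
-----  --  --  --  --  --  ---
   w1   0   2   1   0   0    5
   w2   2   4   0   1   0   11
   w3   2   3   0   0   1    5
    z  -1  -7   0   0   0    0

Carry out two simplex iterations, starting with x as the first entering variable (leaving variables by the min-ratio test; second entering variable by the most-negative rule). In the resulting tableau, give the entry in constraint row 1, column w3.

-2/3

Ratio test on column x — row 1: entry 0 ≤ 0; row 2: 11/2 = 11/2; row 3: 5/2 = 5/2. Minimum is 5/2 at row 3 (w3 leaves); pivot element 2.
Divide row 3 by 2; eliminate column x from the other rows.
Second iteration: most negative z-row entry is -11/2 in column y, so y enters.
Ratio test on column y — row 1: 5/2 = 5/2; row 2: 6/1 = 6; row 3: (5/2)/(3/2) = 5/3. Minimum is 5/3 at row 3 (x leaves); pivot element 3/2.
Divide row 3 by 3/2; eliminate column y from the other rows.
After both pivots, the entry at constraint row 1, column w3 is -2/3.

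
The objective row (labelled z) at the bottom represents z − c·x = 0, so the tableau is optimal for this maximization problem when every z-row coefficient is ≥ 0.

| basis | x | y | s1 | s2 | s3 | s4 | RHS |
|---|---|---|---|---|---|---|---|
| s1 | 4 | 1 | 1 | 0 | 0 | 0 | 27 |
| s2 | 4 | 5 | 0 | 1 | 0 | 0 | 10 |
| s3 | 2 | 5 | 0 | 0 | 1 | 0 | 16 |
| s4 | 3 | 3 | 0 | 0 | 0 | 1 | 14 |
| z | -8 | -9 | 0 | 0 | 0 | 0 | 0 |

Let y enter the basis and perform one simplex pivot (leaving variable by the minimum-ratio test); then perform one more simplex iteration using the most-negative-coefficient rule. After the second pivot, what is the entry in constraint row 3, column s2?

-1/2

Ratio test on column y — row 1: 27/1 = 27; row 2: 10/5 = 2; row 3: 16/5 = 16/5; row 4: 14/3 = 14/3. Minimum is 2 at row 2 (s2 leaves); pivot element 5.
Divide row 2 by 5; eliminate column y from the other rows.
Second iteration: most negative z-row entry is -4/5 in column x, so x enters.
Ratio test on column x — row 1: 25/(16/5) = 125/16; row 2: 2/(4/5) = 5/2; row 3: entry -2 ≤ 0; row 4: 8/(3/5) = 40/3. Minimum is 5/2 at row 2 (y leaves); pivot element 4/5.
Divide row 2 by 4/5; eliminate column x from the other rows.
After both pivots, the entry at constraint row 3, column s2 is -1/2.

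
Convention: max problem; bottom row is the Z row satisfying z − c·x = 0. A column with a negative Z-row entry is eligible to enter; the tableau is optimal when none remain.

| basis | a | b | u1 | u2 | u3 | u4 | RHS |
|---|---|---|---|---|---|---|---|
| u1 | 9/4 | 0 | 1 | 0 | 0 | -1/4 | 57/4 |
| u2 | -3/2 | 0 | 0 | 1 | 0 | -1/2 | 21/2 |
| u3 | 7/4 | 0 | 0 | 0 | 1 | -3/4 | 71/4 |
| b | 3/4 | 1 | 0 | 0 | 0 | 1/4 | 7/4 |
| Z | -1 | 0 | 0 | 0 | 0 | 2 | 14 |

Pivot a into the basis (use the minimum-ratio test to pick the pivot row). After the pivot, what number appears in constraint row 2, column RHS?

Ratio test on column a — row 1: (57/4)/(9/4) = 19/3; row 2: entry -3/2 ≤ 0; row 3: (71/4)/(7/4) = 71/7; row 4: (7/4)/(3/4) = 7/3. Minimum is 7/3 at row 4 (b leaves); pivot element 3/4.
Divide row 4 by 3/4; eliminate column a from the other rows.
Row 2 update in column RHS: 21/2 − (-3/2)·(7/3) = 14.

14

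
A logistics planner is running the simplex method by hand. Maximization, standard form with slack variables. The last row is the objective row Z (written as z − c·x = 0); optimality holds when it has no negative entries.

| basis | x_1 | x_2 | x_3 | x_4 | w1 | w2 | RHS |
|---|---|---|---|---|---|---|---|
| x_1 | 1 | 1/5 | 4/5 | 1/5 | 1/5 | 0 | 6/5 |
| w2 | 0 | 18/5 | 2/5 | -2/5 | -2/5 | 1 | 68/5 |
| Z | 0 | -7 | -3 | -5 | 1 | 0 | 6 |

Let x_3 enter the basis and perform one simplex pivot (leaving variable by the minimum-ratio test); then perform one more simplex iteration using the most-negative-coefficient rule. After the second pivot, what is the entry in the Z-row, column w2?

Ratio test on column x_3 — row 1: (6/5)/(4/5) = 3/2; row 2: (68/5)/(2/5) = 34. Minimum is 3/2 at row 1 (x_1 leaves); pivot element 4/5.
Divide row 1 by 4/5; eliminate column x_3 from the other rows.
Second iteration: most negative Z-row entry is -25/4 in column x_2, so x_2 enters.
Ratio test on column x_2 — row 1: (3/2)/(1/4) = 6; row 2: 13/(7/2) = 26/7. Minimum is 26/7 at row 2 (w2 leaves); pivot element 7/2.
Divide row 2 by 7/2; eliminate column x_2 from the other rows.
After both pivots, the entry at the Z-row, column w2 is 25/14.

25/14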